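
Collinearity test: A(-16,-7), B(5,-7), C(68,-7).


-16*(-7+ 7) + 5*(-7+ 7) + 68*(-7+ 7)
= 0 + 0 + 0 = 0

Yes, collinear (determinant = 0)


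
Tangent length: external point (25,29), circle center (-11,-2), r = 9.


d = sqrt((25+ 11)^2 + (29+ 2)^2) = sqrt(1296+961) = 47.5079
L = sqrt(2257.0000 - 81) = sqrt(2176.0000) = 46.6476

46.6476


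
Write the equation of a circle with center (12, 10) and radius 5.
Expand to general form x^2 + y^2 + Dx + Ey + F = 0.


(x-12)^2 + (y-10)^2 = 5^2
D = -2h = -24, E = -2k = -20
F = h^2+k^2-r^2 = 144+100-25 = 219

x^2 + y^2 - 24x - 20y + 219 = 0


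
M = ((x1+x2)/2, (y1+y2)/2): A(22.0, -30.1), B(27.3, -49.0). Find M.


Mx = (22.0 + 27.3)/2 = 49.3/2 = 24.6500
My = (-30.1 - 49.0)/2 = -79.1/2 = -39.5500

(24.6500, -39.5500)


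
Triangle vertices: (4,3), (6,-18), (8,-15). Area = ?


4*(-18+ 15) = -12
6*(-15-3) = -108
8*(3+ 18) = 168
sum = 48
Area = |48|/2 = 24.0000

24.0000 sq units


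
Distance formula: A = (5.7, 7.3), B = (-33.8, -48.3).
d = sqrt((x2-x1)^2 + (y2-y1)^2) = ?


dx = -33.8 - 5.7 = -39.5
dy = -48.3 - 7.3 = -55.6
d = sqrt(1560.25 + 3091.36) = sqrt(4651.61) = 68.2027

68.2027


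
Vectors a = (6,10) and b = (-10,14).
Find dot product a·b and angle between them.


a·b = 6*(-10) + 10*14 = -60 + 140 = 80
|a| = sqrt(36+100) = 11.6619
|b| = sqrt(100+196) = 17.2047
cos(theta) = 80/(sqrt(136)*sqrt(296)) = 80/sqrt(40256) = 0.398726
theta = arccos(80/sqrt(40256)) = 66.5014 degrees

a·b = 80, theta = 66.5014 deg


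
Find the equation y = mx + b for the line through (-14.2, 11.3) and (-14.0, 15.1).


m = (3.8)/(0.2) = 19.0000
b = y1 - m*x1 = 11.3 - (3.8*(-14.2))/(0.2) = 11.3 + 269.8000 = 281.1000

y = 19.0000x + 281.1000


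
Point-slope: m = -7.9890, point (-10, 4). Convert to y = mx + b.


y - 4 = -7.9890(x + 10)
y = -7.9890x + 4 + 7.9890*(-10)
y = -7.9890x - 75.8900

y = -7.9890x - 75.8900


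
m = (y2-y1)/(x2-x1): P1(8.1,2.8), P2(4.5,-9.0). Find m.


dy = -9.0 - 2.8 = -11.8
dx = 4.5 - 8.1 = -3.6
m = -11.8/(-3.6) = 3.2778

m = 3.2778


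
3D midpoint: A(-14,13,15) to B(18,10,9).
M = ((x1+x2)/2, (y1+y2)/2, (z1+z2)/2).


Mx = (-14+18)/2 = 2.0000
My = (13+10)/2 = 11.5000
Mz = (15+9)/2 = 12.0000

M = (2.0000, 11.5000, 12.0000)


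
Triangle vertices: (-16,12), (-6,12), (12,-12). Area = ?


-16*(12+ 12) = -384
-6*(-12-12) = 144
12*(12-12) = 0
sum = -240
Area = |-240|/2 = 120.0000

120.0000 sq units


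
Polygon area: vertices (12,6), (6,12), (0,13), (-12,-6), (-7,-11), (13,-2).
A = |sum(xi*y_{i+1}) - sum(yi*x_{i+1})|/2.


sum(xi*y_{i+1}) = 12*12 + 6*13 + 0*(-6) - 12*(-11) - 7*(-2) + 13*6 = 446
sum(yi*x_{i+1}) = 6*6 + 12*0 + 13*(-12) - 6*(-7) - 11*13 - 2*12 = -245
Area = |446 + 245|/2 = 691/2 = 345.5000

345.5000 sq units


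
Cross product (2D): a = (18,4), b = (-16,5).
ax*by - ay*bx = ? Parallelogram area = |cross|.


cross = 18*5 - 4*(-16) = 90 + 64 = 154
Parallelogram area = |154| = 154

cross = 154, parallelogram area = 154


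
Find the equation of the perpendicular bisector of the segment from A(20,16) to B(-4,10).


Midpoint = (8, 13)
Slope of AB = dy/dx = -6/(-24) = 0.2500
Perp slope = -dx/dy = -24/6 = -4.0000
b = My - (perp slope)*Mx = 13 + (-24*8)/(-6) = 13 + 32.0000 = 45.0000

y = -4.0000x + 45.0000


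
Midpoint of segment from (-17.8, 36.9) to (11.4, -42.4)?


Mx = (-17.8 + 11.4)/2 = -6.4/2 = -3.2000
My = (36.9 - 42.4)/2 = -5.5/2 = -2.7500

(-3.2000, -2.7500)


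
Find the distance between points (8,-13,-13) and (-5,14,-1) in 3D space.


dx=-13, dy=27, dz=12
d = sqrt(169+729+144) = sqrt(1042) = 32.2800

32.2800


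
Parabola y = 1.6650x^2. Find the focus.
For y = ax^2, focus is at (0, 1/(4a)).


a = 1.6650
4a = 6.6600
focus = (0, 1/6.6600) = (0, 0.1502)

Focus = (0, 0.1502)


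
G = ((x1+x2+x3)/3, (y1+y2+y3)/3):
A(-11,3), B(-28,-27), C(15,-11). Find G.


Gx = (-11- 28+15)/3 = -24/3 = -8.0000
Gy = (3- 27- 11)/3 = -35/3 = -11.6667

G = (-8.0000, -11.6667)


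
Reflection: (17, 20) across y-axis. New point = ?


Reflection rule for y-axis: (-x, y)
(17, 20) -> (-17, 20)

(-17, 20)


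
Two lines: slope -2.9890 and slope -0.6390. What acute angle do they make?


m1-m2 = -2.35
1+m1*m2 = 2.909971
tan(theta) = |-2.35/2.909971| = 0.807568
theta = arctan(|-2.35/2.909971|) = 38.9232 degrees (acute angle)

38.9232 degrees


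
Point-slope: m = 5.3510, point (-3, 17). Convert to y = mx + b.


y - 17 = 5.3510(x + 3)
y = 5.3510x + 17 - 5.3510*(-3)
y = 5.3510x + 33.0530

y = 5.3510x + 33.0530


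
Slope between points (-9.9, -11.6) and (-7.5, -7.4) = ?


dy = -7.4 + 11.6 = 4.2
dx = -7.5 + 9.9 = 2.4
m = 4.2/2.4 = 1.7500

m = 1.7500


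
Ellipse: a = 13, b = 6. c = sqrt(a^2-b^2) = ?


c^2 = 13^2 - 6^2 = 169 - 36 = 133
c = sqrt(133) = 11.5326

c = 11.5326


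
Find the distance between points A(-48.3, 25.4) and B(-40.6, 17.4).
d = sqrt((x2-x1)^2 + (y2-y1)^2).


dx = -40.6 + 48.3 = 7.7
dy = 17.4 - 25.4 = -8.0
d = sqrt(59.29 + 64.0) = sqrt(123.29) = 11.1036

11.1036


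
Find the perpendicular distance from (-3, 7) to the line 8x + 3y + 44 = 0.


|8*(-3) + 3*7 + 44| = |41| = 41
sqrt(64 + 9) = sqrt(73) = 8.5440
d = 41/sqrt(73) = 4.7987

4.7987


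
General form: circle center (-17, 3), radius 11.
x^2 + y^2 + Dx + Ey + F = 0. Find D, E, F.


(x+ 17)^2 + (y-3)^2 = 11^2
D = -2h = 34, E = -2k = -6
F = h^2+k^2-r^2 = 289+9-121 = 177

D = 34, E = -6, F = 177


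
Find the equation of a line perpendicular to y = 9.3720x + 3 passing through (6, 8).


Perpendicular slope = -1/m1 = -1/9.3720 = -0.1067
b2 = y0 - m2*x0 = 8 + 6/9.3720 = 8 + 0.6402 = 8.6402

y = -0.1067x + 8.6402


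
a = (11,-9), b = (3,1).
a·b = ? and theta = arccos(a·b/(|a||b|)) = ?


a·b = 11*3 - 9*1 = 33 - 9 = 24
|a| = sqrt(121+81) = 14.2127
|b| = sqrt(9+1) = 3.1623
cos(theta) = 24/(sqrt(202)*sqrt(10)) = 24/sqrt(2020) = 0.533993
theta = arccos(24/sqrt(2020)) = 57.7244 degrees

a·b = 24, theta = 57.7244 deg


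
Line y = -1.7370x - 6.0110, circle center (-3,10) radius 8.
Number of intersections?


Substitute y = -1.7370x - 6.0110: (x+ 3)^2 + (-1.7370x- 6.0110-10)^2 = 64
Expand to Ax^2 + Bx + C = 0, where b-k = -16.011
A = 1+m^2 = 4.017169
B = 2(m(b-k) - h) = 2(-1.7370*(-16.011) + 3) = 61.622214
C = h^2 + (b-k)^2 - r^2 = 9 + 256.352121 - 64 = 201.352121
disc = B^2-4AC = 3797.2973 - 3235.4620 = 561.8353
disc > 0

2 intersection points


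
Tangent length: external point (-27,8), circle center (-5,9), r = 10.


d = sqrt((-27+ 5)^2 + (8-9)^2) = sqrt(484+1) = 22.0227
L = sqrt(485.0000 - 100) = sqrt(385.0000) = 19.6214

19.6214


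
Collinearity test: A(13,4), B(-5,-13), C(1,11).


13*(-13-11) - 5*(11-4) + 1*(4+ 13)
= -312 - 35 + 17 = -330

No, not collinear (determinant = -330)


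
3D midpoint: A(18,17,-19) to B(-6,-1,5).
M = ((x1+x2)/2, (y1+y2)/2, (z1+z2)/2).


Mx = (18- 6)/2 = 6.0000
My = (17- 1)/2 = 8.0000
Mz = (-19+5)/2 = -7.0000

M = (6.0000, 8.0000, -7.0000)


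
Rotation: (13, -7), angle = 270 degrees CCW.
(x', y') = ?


cos(270) = 0, sin(270) = -1
x' = 13*0 + 7*(-1) = -7
y' = 13*(-1) - 7*0 = -13

(-7, -13)


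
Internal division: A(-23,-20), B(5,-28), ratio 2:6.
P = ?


Px = (2*5 + 6*(-23))/8 = -128/8 = -16.0000
Py = (2*(-28) + 6*(-20))/8 = -176/8 = -22.0000

P = (-16.0000, -22.0000)


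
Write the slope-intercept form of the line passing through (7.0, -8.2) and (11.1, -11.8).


m = (-3.6)/(4.1) = -0.8780
b = y1 - m*x1 = -8.2 - (-3.6*7.0)/(4.1) = -8.2 + 6.1463 = -2.0537

y = -0.8780x - 2.0537


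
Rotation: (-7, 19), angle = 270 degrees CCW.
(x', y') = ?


cos(270) = 0, sin(270) = -1
x' = -7*0 - 19*(-1) = 19
y' = -7*(-1) + 19*0 = 7

(19, 7)


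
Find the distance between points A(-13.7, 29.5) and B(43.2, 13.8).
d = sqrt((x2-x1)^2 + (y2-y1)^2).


dx = 43.2 + 13.7 = 56.9
dy = 13.8 - 29.5 = -15.7
d = sqrt(3237.61 + 246.49) = sqrt(3484.1) = 59.0263

59.0263


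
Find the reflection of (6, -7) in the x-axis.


Reflection rule for x-axis: (x, -y)
(6, -7) -> (6, 7)

(6, 7)


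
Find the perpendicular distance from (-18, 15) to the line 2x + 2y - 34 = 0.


|2*(-18) + 2*15 - 34| = |-40| = 40
sqrt(4 + 4) = sqrt(8) = 2.8284
d = 40/sqrt(8) = 14.1421

14.1421


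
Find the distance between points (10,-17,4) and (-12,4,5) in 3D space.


dx=-22, dy=21, dz=1
d = sqrt(484+441+1) = sqrt(926) = 30.4302

30.4302


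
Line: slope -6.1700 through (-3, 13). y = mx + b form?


y - 13 = -6.1700(x + 3)
y = -6.1700x + 13 + 6.1700*(-3)
y = -6.1700x - 5.5100

y = -6.1700x - 5.5100


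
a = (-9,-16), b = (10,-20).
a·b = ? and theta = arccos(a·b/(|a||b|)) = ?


a·b = -9*10 - 16*(-20) = -90 + 320 = 230
|a| = sqrt(81+256) = 18.3576
|b| = sqrt(100+400) = 22.3607
cos(theta) = 230/(sqrt(337)*sqrt(500)) = 230/sqrt(168500) = 0.560309
theta = arccos(230/sqrt(168500)) = 55.9228 degrees

a·b = 230, theta = 55.9228 deg


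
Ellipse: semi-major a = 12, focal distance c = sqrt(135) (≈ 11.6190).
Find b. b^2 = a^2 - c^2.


b^2 = 12^2 - (sqrt(135))^2 = 144 - 135 = 9
b = sqrt(9) = 3

b = 3


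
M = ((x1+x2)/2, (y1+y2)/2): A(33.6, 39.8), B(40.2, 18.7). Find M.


Mx = (33.6 + 40.2)/2 = 73.8/2 = 36.9000
My = (39.8 + 18.7)/2 = 58.5/2 = 29.2500

(36.9000, 29.2500)


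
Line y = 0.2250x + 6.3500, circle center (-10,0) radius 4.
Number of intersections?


Substitute y = 0.2250x + 6.3500: (x+ 10)^2 + (0.2250x+6.3500-0)^2 = 16
Expand to Ax^2 + Bx + C = 0, where b-k = 6.35
A = 1+m^2 = 1.050625
B = 2(m(b-k) - h) = 2(0.2250*6.35 + 10) = 22.8575
C = h^2 + (b-k)^2 - r^2 = 100 + 40.3225 - 16 = 124.3225
disc = B^2-4AC = 522.4653 - 522.4653 = 0
disc = 0

1 intersection point (tangent)


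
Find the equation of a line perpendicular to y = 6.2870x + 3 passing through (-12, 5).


Perpendicular slope = -1/m1 = -1/6.2870 = -0.1591
b2 = y0 - m2*x0 = 5 - 12/6.2870 = 5 - 1.9087 = 3.0913

y = -0.1591x + 3.0913


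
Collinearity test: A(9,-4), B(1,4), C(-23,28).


9*(4-28) + 1*(28+ 4) - 23*(-4-4)
= -216 + 32 + 184 = 0

Yes, collinear (determinant = 0)


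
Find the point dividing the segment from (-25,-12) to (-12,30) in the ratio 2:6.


Px = (2*(-12) + 6*(-25))/8 = -174/8 = -21.7500
Py = (2*30 + 6*(-12))/8 = -12/8 = -1.5000

P = (-21.7500, -1.5000)


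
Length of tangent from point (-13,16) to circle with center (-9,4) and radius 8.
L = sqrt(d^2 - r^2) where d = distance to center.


d = sqrt((-13+ 9)^2 + (16-4)^2) = sqrt(16+144) = 12.6491
L = sqrt(160.0000 - 64) = sqrt(96.0000) = 9.7980

9.7980


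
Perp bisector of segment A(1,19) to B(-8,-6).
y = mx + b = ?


Midpoint = (-3.5, 6.5)
Slope of AB = dy/dx = -25/(-9) = 2.7778
Perp slope = -dx/dy = -9/25 = -0.3600
b = My - (perp slope)*Mx = 6.5 + (-9*(-3.5))/(-25) = 6.5 - 1.2600 = 5.2400

y = -0.3600x + 5.2400


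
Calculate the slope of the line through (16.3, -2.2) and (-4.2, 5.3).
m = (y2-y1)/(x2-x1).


dy = 5.3 + 2.2 = 7.5
dx = -4.2 - 16.3 = -20.5
m = 7.5/(-20.5) = -0.3659

m = -0.3659


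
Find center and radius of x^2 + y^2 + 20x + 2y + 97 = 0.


h = -D/2 = -20/2 = -10
k = -E/2 = -2/2 = -1
r^2 = h^2 + k^2 - F = 100 + 1 - 97 = 4
r = 2

Center (-10, -1), radius = 2


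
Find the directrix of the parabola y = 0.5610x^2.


a = 0.5610
1/(4a) = 0.4456
directrix: y = -0.4456 = -0.4456

y = -0.4456


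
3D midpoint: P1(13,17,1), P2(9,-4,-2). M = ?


Mx = (13+9)/2 = 11.0000
My = (17- 4)/2 = 6.5000
Mz = (1- 2)/2 = -0.5000

M = (11.0000, 6.5000, -0.5000)


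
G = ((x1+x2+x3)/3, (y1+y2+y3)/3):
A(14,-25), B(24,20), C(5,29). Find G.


Gx = (14+24+5)/3 = 43/3 = 14.3333
Gy = (-25+20+29)/3 = 24/3 = 8.0000

G = (14.3333, 8.0000)


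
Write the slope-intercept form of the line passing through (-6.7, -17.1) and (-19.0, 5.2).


m = (22.3)/(-12.3) = -1.8130
b = y1 - m*x1 = -17.1 - (22.3*(-6.7))/(-12.3) = -17.1 - 12.1472 = -29.2472

y = -1.8130x - 29.2472


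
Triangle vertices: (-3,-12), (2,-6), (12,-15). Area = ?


-3*(-6+ 15) = -27
2*(-15+ 12) = -6
12*(-12+ 6) = -72
sum = -105
Area = |-105|/2 = 52.5000

52.5000 sq units


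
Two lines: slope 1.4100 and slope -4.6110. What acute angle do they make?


m1-m2 = 6.021
1+m1*m2 = -5.50151
tan(theta) = |6.021/(-5.50151)| = 1.094427
theta = arctan(|6.021/(-5.50151)|) = 47.5814 degrees (acute angle)

47.5814 degrees


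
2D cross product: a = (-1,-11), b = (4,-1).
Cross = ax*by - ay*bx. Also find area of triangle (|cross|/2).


cross = -1*(-1) + 11*4 = 1 + 44 = 45
Triangle area = |45|/2 = 45/2 = 22.5000

cross = 45, triangle area = 22.5000


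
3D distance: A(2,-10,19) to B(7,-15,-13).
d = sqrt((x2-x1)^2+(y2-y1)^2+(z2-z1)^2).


dx=5, dy=-5, dz=-32
d = sqrt(25+25+1024) = sqrt(1074) = 32.7719

32.7719


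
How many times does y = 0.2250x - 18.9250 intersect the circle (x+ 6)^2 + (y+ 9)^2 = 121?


Substitute y = 0.2250x - 18.9250: (x+ 6)^2 + (0.2250x- 18.9250+ 9)^2 = 121
Expand to Ax^2 + Bx + C = 0, where b-k = -9.925
A = 1+m^2 = 1.050625
B = 2(m(b-k) - h) = 2(0.2250*(-9.925) + 6) = 7.53375
C = h^2 + (b-k)^2 - r^2 = 36 + 98.505625 - 121 = 13.505625
disc = B^2-4AC = 56.7574 - 56.7574 = 0
disc = 0

1 intersection point (tangent)


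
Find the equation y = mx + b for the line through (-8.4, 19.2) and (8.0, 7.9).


m = (-11.3)/(16.4) = -0.6890
b = y1 - m*x1 = 19.2 - (-11.3*(-8.4))/(16.4) = 19.2 - 5.7878 = 13.4122

y = -0.6890x + 13.4122


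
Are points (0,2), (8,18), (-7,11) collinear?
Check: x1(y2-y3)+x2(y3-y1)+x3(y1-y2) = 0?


0*(18-11) + 8*(11-2) - 7*(2-18)
= 0 + 72 + 112 = 184

No, not collinear (determinant = 184)


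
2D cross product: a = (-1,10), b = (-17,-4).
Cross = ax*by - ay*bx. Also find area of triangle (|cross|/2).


cross = -1*(-4) - 10*(-17) = 4 + 170 = 174
Triangle area = |174|/2 = 174/2 = 87.0000

cross = 174, triangle area = 87.0000


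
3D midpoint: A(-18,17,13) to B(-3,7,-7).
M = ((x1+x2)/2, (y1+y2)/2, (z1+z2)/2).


Mx = (-18- 3)/2 = -10.5000
My = (17+7)/2 = 12.0000
Mz = (13- 7)/2 = 3.0000

M = (-10.5000, 12.0000, 3.0000)


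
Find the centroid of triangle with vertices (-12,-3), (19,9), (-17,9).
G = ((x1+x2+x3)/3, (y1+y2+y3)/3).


Gx = (-12+19- 17)/3 = -10/3 = -3.3333
Gy = (-3+9+9)/3 = 15/3 = 5.0000

G = (-3.3333, 5.0000)


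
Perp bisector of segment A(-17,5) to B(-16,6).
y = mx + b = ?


Midpoint = (-16.5, 5.5)
Slope of AB = dy/dx = 1/1 = 1.0000
Perp slope = -dx/dy = -1/1 = -1.0000
b = My - (perp slope)*Mx = 5.5 + (1*(-16.5))/1 = 5.5 - 16.5000 = -11.0000

y = -1.0000x - 11.0000


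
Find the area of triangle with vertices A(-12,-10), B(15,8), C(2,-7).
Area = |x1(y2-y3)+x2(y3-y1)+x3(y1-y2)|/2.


-12*(8+ 7) = -180
15*(-7+ 10) = 45
2*(-10-8) = -36
sum = -171
Area = |-171|/2 = 85.5000

85.5000 sq units


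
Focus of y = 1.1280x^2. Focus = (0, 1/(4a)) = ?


a = 1.1280
4a = 4.5120
focus = (0, 1/4.5120) = (0, 0.2216)

Focus = (0, 0.2216)


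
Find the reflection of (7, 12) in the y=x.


Reflection rule for y=x: (y, x)
(7, 12) -> (12, 7)

(12, 7)


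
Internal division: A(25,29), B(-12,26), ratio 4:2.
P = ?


Px = (4*(-12) + 2*25)/6 = 2/6 = 0.3333
Py = (4*26 + 2*29)/6 = 162/6 = 27.0000

P = (0.3333, 27.0000)


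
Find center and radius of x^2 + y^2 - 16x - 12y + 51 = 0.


h = -D/2 = 16/2 = 8
k = -E/2 = 12/2 = 6
r^2 = h^2 + k^2 - F = 64 + 36 - 51 = 49
r = 7

Center (8, 6), radius = 7


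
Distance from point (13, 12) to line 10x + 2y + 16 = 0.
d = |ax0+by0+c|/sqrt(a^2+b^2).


|10*13 + 2*12 + 16| = |170| = 170
sqrt(100 + 4) = sqrt(104) = 10.1980
d = 170/sqrt(104) = 16.6699

16.6699


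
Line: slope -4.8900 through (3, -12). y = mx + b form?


y + 12 = -4.8900(x - 3)
y = -4.8900x - 12 + 4.8900*3
y = -4.8900x + 2.6700

y = -4.8900x + 2.6700


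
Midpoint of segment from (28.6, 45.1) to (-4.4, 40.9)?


Mx = (28.6 - 4.4)/2 = 24.2/2 = 12.1000
My = (45.1 + 40.9)/2 = 86.0/2 = 43.0000

(12.1000, 43.0000)


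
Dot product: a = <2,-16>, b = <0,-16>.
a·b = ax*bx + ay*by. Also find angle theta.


a·b = 2*0 - 16*(-16) = 0 + 256 = 256
|a| = sqrt(4+256) = 16.1245
|b| = sqrt(0+256) = 16.0000
cos(theta) = 256/(sqrt(260)*sqrt(256)) = 256/sqrt(66560) = 0.992278
theta = arccos(256/sqrt(66560)) = 7.1250 degrees

a·b = 256, theta = 7.1250 deg


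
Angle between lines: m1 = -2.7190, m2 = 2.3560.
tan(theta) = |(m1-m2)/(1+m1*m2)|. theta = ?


m1-m2 = -5.075
1+m1*m2 = -5.405964
tan(theta) = |-5.075/(-5.405964)| = 0.938778
theta = arctan(|-5.075/(-5.405964)|) = 43.1913 degrees (acute angle)

43.1913 degrees


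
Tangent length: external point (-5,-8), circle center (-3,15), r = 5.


d = sqrt((-5+ 3)^2 + (-8-15)^2) = sqrt(4+529) = 23.0868
L = sqrt(533.0000 - 25) = sqrt(508.0000) = 22.5389

22.5389


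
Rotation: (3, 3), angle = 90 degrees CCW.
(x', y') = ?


cos(90) = 0, sin(90) = 1
x' = 3*0 - 3*1 = -3
y' = 3*1 + 3*0 = 3

(-3, 3)


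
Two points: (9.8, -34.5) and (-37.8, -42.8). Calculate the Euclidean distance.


dx = -37.8 - 9.8 = -47.6
dy = -42.8 + 34.5 = -8.3
d = sqrt(2265.76 + 68.89) = sqrt(2334.65) = 48.3182

48.3182


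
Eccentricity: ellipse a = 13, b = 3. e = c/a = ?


c = sqrt(169-9) = sqrt(160) = 12.6491
e = c/a = sqrt(160)/13 = 0.9730

e = 0.9730


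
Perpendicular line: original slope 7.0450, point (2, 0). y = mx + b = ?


Perpendicular slope = -1/m1 = -1/7.0450 = -0.1419
b2 = y0 - m2*x0 = 0 + 2/7.0450 = 0 + 0.2839 = 0.2839

y = -0.1419x + 0.2839


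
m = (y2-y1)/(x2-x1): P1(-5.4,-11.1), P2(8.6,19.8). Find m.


dy = 19.8 + 11.1 = 30.9
dx = 8.6 + 5.4 = 14.0
m = 30.9/14.0 = 2.2071

m = 2.2071


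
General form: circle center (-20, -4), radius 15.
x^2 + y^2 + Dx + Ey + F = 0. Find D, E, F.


(x+ 20)^2 + (y+ 4)^2 = 15^2
D = -2h = 40, E = -2k = 8
F = h^2+k^2-r^2 = 400+16-225 = 191

D = 40, E = 8, F = 191


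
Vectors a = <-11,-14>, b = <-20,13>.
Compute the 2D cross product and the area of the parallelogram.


cross = -11*13 + 14*(-20) = -143 - 280 = -423
Parallelogram area = |-423| = 423

cross = -423, parallelogram area = 423


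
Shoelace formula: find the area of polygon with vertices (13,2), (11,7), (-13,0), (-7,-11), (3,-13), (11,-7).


sum(xi*y_{i+1}) = 13*7 + 11*0 - 13*(-11) - 7*(-13) + 3*(-7) + 11*2 = 326
sum(yi*x_{i+1}) = 2*11 + 7*(-13) + 0*(-7) - 11*3 - 13*11 - 7*13 = -336
Area = |326 + 336|/2 = 662/2 = 331.0000

331.0000 sq units


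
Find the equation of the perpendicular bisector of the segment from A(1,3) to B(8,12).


Midpoint = (4.5, 7.5)
Slope of AB = dy/dx = 9/7 = 1.2857
Perp slope = -dx/dy = -7/9 = -0.7778
b = My - (perp slope)*Mx = 7.5 + (7*4.5)/9 = 7.5 + 3.5000 = 11.0000

y = -0.7778x + 11.0000


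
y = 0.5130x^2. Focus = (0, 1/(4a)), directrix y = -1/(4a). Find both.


a = 0.5130
1/(4a) = 0.4873
Focus = (0, 0.4873)
Directrix: y = -0.4873

Focus = (0, 0.4873), Directrix: y = -0.4873


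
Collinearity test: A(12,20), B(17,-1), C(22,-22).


12*(-1+ 22) + 17*(-22-20) + 22*(20+ 1)
= 252 - 714 + 462 = 0

Yes, collinear (determinant = 0)


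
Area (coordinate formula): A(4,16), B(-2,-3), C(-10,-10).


4*(-3+ 10) = 28
-2*(-10-16) = 52
-10*(16+ 3) = -190
sum = -110
Area = |-110|/2 = 55.0000

55.0000 sq units


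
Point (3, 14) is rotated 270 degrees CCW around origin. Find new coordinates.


cos(270) = 0, sin(270) = -1
x' = 3*0 - 14*(-1) = 14
y' = 3*(-1) + 14*0 = -3

(14, -3)


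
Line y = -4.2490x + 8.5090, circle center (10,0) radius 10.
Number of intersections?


Substitute y = -4.2490x + 8.5090: (x-10)^2 + (-4.2490x+8.5090-0)^2 = 100
Expand to Ax^2 + Bx + C = 0, where b-k = 8.509
A = 1+m^2 = 19.054001
B = 2(m(b-k) - h) = 2(-4.2490*8.509 - 10) = -92.309482
C = h^2 + (b-k)^2 - r^2 = 100 + 72.403081 - 100 = 72.403081
disc = B^2-4AC = 8521.0405 - 5518.2735 = 3002.7670
disc > 0

2 intersection points


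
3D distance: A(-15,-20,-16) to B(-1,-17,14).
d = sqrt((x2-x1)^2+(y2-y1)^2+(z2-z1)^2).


dx=14, dy=3, dz=30
d = sqrt(196+9+900) = sqrt(1105) = 33.2415

33.2415


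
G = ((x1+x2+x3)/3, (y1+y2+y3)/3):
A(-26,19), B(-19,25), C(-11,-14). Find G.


Gx = (-26- 19- 11)/3 = -56/3 = -18.6667
Gy = (19+25- 14)/3 = 30/3 = 10.0000

G = (-18.6667, 10.0000)


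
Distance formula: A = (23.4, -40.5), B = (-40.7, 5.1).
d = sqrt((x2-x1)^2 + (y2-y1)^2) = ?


dx = -40.7 - 23.4 = -64.1
dy = 5.1 + 40.5 = 45.6
d = sqrt(4108.81 + 2079.36) = sqrt(6188.17) = 78.6649

78.6649


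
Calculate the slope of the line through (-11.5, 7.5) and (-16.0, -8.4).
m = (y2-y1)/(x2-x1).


dy = -8.4 - 7.5 = -15.9
dx = -16.0 + 11.5 = -4.5
m = -15.9/(-4.5) = 3.5333

m = 3.5333


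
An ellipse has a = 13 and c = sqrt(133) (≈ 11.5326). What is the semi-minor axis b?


b^2 = 13^2 - (sqrt(133))^2 = 169 - 133 = 36
b = sqrt(36) = 6

b = 6


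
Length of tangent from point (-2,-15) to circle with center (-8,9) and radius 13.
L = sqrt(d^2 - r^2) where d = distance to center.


d = sqrt((-2+ 8)^2 + (-15-9)^2) = sqrt(36+576) = 24.7386
L = sqrt(612.0000 - 169) = sqrt(443.0000) = 21.0476

21.0476


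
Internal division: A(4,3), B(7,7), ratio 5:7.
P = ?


Px = (5*7 + 7*4)/12 = 63/12 = 5.2500
Py = (5*7 + 7*3)/12 = 56/12 = 4.6667

P = (5.2500, 4.6667)


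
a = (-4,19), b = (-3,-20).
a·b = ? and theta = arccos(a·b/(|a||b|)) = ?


a·b = -4*(-3) + 19*(-20) = 12 - 380 = -368
|a| = sqrt(16+361) = 19.4165
|b| = sqrt(9+400) = 20.2237
cos(theta) = -368/(sqrt(377)*sqrt(409)) = -368/sqrt(154193) = -0.937164
theta = arccos(-368/sqrt(154193)) = 159.5806 degrees

a·b = -368, theta = 159.5806 deg


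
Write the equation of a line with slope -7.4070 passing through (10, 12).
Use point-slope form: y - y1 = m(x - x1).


y - 12 = -7.4070(x - 10)
y = -7.4070x + 12 + 7.4070*10
y = -7.4070x + 86.0700

y = -7.4070x + 86.0700


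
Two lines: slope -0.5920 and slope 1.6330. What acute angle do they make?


m1-m2 = -2.225
1+m1*m2 = 0.033264
tan(theta) = |-2.225/0.033264| = 66.889129
theta = arctan(|-2.225/0.033264|) = 89.1435 degrees (acute angle)

89.1435 degrees


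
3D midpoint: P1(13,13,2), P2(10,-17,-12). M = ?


Mx = (13+10)/2 = 11.5000
My = (13- 17)/2 = -2.0000
Mz = (2- 12)/2 = -5.0000

M = (11.5000, -2.0000, -5.0000)


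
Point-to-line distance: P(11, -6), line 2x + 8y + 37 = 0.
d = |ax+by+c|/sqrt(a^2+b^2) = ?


|2*11 + 8*(-6) + 37| = |11| = 11
sqrt(4 + 64) = sqrt(68) = 8.2462
d = 11/sqrt(68) = 1.3339

1.3339


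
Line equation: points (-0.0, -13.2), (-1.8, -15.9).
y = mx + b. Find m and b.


m = (-2.7)/(-1.8) = 1.5000
b = y1 - m*x1 = -13.2 - (-2.7*(-0.0))/(-1.8) = -13.2 - 0 = -13.2000

y = 1.5000x - 13.2000


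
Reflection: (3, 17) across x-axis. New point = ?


Reflection rule for x-axis: (x, -y)
(3, 17) -> (3, -17)

(3, -17)


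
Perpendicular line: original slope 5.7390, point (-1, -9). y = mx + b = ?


Perpendicular slope = -1/m1 = -1/5.7390 = -0.1742
b2 = y0 - m2*x0 = -9 - 1/5.7390 = -9 - 0.1742 = -9.1742

y = -0.1742x - 9.1742


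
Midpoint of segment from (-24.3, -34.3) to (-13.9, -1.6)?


Mx = (-24.3 - 13.9)/2 = -38.2/2 = -19.1000
My = (-34.3 - 1.6)/2 = -35.9/2 = -17.9500

(-19.1000, -17.9500)


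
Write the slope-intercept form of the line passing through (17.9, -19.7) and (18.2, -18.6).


m = (1.1)/(0.3) = 3.6667
b = y1 - m*x1 = -19.7 - (1.1*17.9)/(0.3) = -19.7 - 65.6333 = -85.3333

y = 3.6667x - 85.3333


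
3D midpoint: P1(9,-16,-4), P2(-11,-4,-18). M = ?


Mx = (9- 11)/2 = -1.0000
My = (-16- 4)/2 = -10.0000
Mz = (-4- 18)/2 = -11.0000

M = (-1.0000, -10.0000, -11.0000)


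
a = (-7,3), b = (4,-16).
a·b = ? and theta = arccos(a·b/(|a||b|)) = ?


a·b = -7*4 + 3*(-16) = -28 - 48 = -76
|a| = sqrt(49+9) = 7.6158
|b| = sqrt(16+256) = 16.4924
cos(theta) = -76/(sqrt(58)*sqrt(272)) = -76/sqrt(15776) = -0.605083
theta = arccos(-76/sqrt(15776)) = 127.2348 degrees

a·b = -76, theta = 127.2348 deg


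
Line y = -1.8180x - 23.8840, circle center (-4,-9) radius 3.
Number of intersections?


Substitute y = -1.8180x - 23.8840: (x+ 4)^2 + (-1.8180x- 23.8840+ 9)^2 = 9
Expand to Ax^2 + Bx + C = 0, where b-k = -14.884
A = 1+m^2 = 4.305124
B = 2(m(b-k) - h) = 2(-1.8180*(-14.884) + 4) = 62.118224
C = h^2 + (b-k)^2 - r^2 = 16 + 221.533456 - 9 = 228.533456
disc = B^2-4AC = 3858.6738 - 3935.4595 = -76.7857
disc < 0

0 intersection points


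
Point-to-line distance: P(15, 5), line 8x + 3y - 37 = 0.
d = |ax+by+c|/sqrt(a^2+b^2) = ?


|8*15 + 3*5 - 37| = |98| = 98
sqrt(64 + 9) = sqrt(73) = 8.5440
d = 98/sqrt(73) = 11.4700

11.4700


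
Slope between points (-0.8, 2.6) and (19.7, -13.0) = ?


dy = -13.0 - 2.6 = -15.6
dx = 19.7 + 0.8 = 20.5
m = -15.6/20.5 = -0.7610

m = -0.7610


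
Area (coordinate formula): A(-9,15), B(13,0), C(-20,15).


-9*(0-15) = 135
13*(15-15) = 0
-20*(15-0) = -300
sum = -165
Area = |-165|/2 = 82.5000

82.5000 sq units


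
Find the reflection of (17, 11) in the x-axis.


Reflection rule for x-axis: (x, -y)
(17, 11) -> (17, -11)

(17, -11)


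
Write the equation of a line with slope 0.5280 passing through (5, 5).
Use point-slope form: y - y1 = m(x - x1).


y - 5 = 0.5280(x - 5)
y = 0.5280x + 5 - 0.5280*5
y = 0.5280x + 2.3600

y = 0.5280x + 2.3600


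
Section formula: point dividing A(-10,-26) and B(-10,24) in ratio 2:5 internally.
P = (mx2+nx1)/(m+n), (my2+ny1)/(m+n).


Px = (2*(-10) + 5*(-10))/7 = -70/7 = -10.0000
Py = (2*24 + 5*(-26))/7 = -82/7 = -11.7143

P = (-10.0000, -11.7143)


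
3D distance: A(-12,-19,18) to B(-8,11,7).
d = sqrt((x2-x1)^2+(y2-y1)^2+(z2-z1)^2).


dx=4, dy=30, dz=-11
d = sqrt(16+900+121) = sqrt(1037) = 32.2025

32.2025


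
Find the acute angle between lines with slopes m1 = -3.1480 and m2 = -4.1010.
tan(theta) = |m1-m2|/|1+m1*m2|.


m1-m2 = 0.953
1+m1*m2 = 13.909948
tan(theta) = |0.953/13.909948| = 0.068512
theta = arctan(|0.953/13.909948|) = 3.9193 degrees (acute angle)

3.9193 degrees


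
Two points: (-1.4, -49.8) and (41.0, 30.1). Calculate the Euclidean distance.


dx = 41.0 + 1.4 = 42.4
dy = 30.1 + 49.8 = 79.9
d = sqrt(1797.76 + 6384.01) = sqrt(8181.77) = 90.4531

90.4531


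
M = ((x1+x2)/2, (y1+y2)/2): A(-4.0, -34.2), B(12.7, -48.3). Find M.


Mx = (-4.0 + 12.7)/2 = 8.7/2 = 4.3500
My = (-34.2 - 48.3)/2 = -82.5/2 = -41.2500

(4.3500, -41.2500)


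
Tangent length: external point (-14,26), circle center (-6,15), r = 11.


d = sqrt((-14+ 6)^2 + (26-15)^2) = sqrt(64+121) = 13.6015
L = sqrt(185.0000 - 121) = sqrt(64.0000) = 8.0000

8.0000


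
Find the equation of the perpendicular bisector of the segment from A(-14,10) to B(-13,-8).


Midpoint = (-13.5, 1)
Slope of AB = dy/dx = -18/1 = -18.0000
Perp slope = -dx/dy = 1/18 = 0.0556
b = My - (perp slope)*Mx = 1 + (1*(-13.5))/(-18) = 1 + 0.7500 = 1.7500

y = 0.0556x + 1.7500


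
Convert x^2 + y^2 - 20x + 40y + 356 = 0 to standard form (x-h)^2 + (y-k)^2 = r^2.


h = -D/2 = 20/2 = 10
k = -E/2 = -40/2 = -20
r^2 = h^2 + k^2 - F = 100 + 400 - 356 = 144
r = 12

Center (10, -20), radius = 12


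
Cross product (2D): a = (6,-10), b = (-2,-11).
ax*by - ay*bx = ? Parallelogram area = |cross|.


cross = 6*(-11) + 10*(-2) = -66 - 20 = -86
Parallelogram area = |-86| = 86

cross = -86, parallelogram area = 86


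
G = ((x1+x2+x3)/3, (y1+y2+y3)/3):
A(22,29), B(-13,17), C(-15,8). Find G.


Gx = (22- 13- 15)/3 = -6/3 = -2.0000
Gy = (29+17+8)/3 = 54/3 = 18.0000

G = (-2.0000, 18.0000)


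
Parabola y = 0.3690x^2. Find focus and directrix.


a = 0.3690
1/(4a) = 0.6775
Focus = (0, 0.6775)
Directrix: y = -0.6775

Focus = (0, 0.6775), Directrix: y = -0.6775


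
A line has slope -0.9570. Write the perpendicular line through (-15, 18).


Perpendicular slope = -1/m1 = -1/(-0.9570) = 1.0449
b2 = y0 - m2*x0 = 18 - 15/(-0.9570) = 18 + 15.6740 = 33.6740

y = 1.0449x + 33.6740


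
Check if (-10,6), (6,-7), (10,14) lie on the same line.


-10*(-7-14) + 6*(14-6) + 10*(6+ 7)
= 210 + 48 + 130 = 388

No, not collinear (determinant = 388)


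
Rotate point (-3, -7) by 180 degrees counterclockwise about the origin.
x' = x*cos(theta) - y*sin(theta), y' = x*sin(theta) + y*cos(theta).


cos(180) = -1, sin(180) = 0
x' = -3*(-1) + 7*0 = 3
y' = -3*0 - 7*(-1) = 7

(3, 7)


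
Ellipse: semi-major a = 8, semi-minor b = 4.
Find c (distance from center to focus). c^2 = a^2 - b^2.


c^2 = 8^2 - 4^2 = 64 - 16 = 48
c = sqrt(48) = 6.9282

c = 6.9282


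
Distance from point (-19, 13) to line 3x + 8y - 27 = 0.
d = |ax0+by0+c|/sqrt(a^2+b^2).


|3*(-19) + 8*13 - 27| = |20| = 20
sqrt(9 + 64) = sqrt(73) = 8.5440
d = 20/sqrt(73) = 2.3408

2.3408


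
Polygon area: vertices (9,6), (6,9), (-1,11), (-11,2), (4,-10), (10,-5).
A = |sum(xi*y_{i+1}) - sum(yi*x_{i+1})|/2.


sum(xi*y_{i+1}) = 9*9 + 6*11 - 1*2 - 11*(-10) + 4*(-5) + 10*6 = 295
sum(yi*x_{i+1}) = 6*6 + 9*(-1) + 11*(-11) + 2*4 - 10*10 - 5*9 = -231
Area = |295 + 231|/2 = 526/2 = 263.0000

263.0000 sq units


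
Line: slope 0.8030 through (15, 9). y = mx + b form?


y - 9 = 0.8030(x - 15)
y = 0.8030x + 9 - 0.8030*15
y = 0.8030x - 3.0450

y = 0.8030x - 3.0450


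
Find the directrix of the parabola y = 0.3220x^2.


a = 0.3220
1/(4a) = 0.7764
directrix: y = -0.7764 = -0.7764

y = -0.7764


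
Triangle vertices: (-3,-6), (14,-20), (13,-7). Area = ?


-3*(-20+ 7) = 39
14*(-7+ 6) = -14
13*(-6+ 20) = 182
sum = 207
Area = |207|/2 = 103.5000

103.5000 sq units


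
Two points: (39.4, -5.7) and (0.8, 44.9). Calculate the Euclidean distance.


dx = 0.8 - 39.4 = -38.6
dy = 44.9 + 5.7 = 50.6
d = sqrt(1489.96 + 2560.36) = sqrt(4050.32) = 63.6421

63.6421


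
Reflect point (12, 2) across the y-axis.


Reflection rule for y-axis: (-x, y)
(12, 2) -> (-12, 2)

(-12, 2)


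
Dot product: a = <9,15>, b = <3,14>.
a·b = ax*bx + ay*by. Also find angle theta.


a·b = 9*3 + 15*14 = 27 + 210 = 237
|a| = sqrt(81+225) = 17.4929
|b| = sqrt(9+196) = 14.3178
cos(theta) = 237/(sqrt(306)*sqrt(205)) = 237/sqrt(62730) = 0.946260
theta = arccos(237/sqrt(62730)) = 18.8690 degrees

a·b = 237, theta = 18.8690 deg


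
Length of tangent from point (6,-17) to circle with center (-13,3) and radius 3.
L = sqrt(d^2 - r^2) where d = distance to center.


d = sqrt((6+ 13)^2 + (-17-3)^2) = sqrt(361+400) = 27.5862
L = sqrt(761.0000 - 9) = sqrt(752.0000) = 27.4226

27.4226


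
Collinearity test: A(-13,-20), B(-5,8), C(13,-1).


-13*(8+ 1) - 5*(-1+ 20) + 13*(-20-8)
= -117 - 95 - 364 = -576

No, not collinear (determinant = -576)


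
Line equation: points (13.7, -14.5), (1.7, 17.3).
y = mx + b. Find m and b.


m = (31.8)/(-12.0) = -2.6500
b = y1 - m*x1 = -14.5 - (31.8*13.7)/(-12.0) = -14.5 + 36.3050 = 21.8050

y = -2.6500x + 21.8050


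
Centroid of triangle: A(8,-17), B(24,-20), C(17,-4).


Gx = (8+24+17)/3 = 49/3 = 16.3333
Gy = (-17- 20- 4)/3 = -41/3 = -13.6667

G = (16.3333, -13.6667)


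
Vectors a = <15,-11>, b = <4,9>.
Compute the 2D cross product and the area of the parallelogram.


cross = 15*9 + 11*4 = 135 + 44 = 179
Parallelogram area = |179| = 179

cross = 179, parallelogram area = 179


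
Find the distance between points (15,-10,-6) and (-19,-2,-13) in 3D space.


dx=-34, dy=8, dz=-7
d = sqrt(1156+64+49) = sqrt(1269) = 35.6230

35.6230


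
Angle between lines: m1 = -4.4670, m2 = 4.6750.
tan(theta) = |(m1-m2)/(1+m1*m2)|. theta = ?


m1-m2 = -9.142
1+m1*m2 = -19.883225
tan(theta) = |-9.142/(-19.883225)| = 0.459785
theta = arctan(|-9.142/(-19.883225)|) = 24.6922 degrees (acute angle)

24.6922 degrees


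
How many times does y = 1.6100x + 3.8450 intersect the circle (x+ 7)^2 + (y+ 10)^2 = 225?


Substitute y = 1.6100x + 3.8450: (x+ 7)^2 + (1.6100x+3.8450+ 10)^2 = 225
Expand to Ax^2 + Bx + C = 0, where b-k = 13.845
A = 1+m^2 = 3.5921
B = 2(m(b-k) - h) = 2(1.6100*13.845 + 7) = 58.5809
C = h^2 + (b-k)^2 - r^2 = 49 + 191.684025 - 225 = 15.684025
disc = B^2-4AC = 3431.7218 - 225.3543 = 3206.3675
disc > 0

2 intersection points


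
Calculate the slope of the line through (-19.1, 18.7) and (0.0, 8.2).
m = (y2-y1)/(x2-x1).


dy = 8.2 - 18.7 = -10.5
dx = 0.0 + 19.1 = 19.1
m = -10.5/19.1 = -0.5497

m = -0.5497


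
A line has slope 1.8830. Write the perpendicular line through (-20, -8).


Perpendicular slope = -1/m1 = -1/1.8830 = -0.5311
b2 = y0 - m2*x0 = -8 - 20/1.8830 = -8 - 10.6213 = -18.6213

y = -0.5311x - 18.6213


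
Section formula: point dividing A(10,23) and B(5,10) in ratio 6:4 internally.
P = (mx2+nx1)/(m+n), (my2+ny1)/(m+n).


Px = (6*5 + 4*10)/10 = 70/10 = 7.0000
Py = (6*10 + 4*23)/10 = 152/10 = 15.2000

P = (7.0000, 15.2000)


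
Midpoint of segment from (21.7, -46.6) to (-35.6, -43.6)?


Mx = (21.7 - 35.6)/2 = -13.9/2 = -6.9500
My = (-46.6 - 43.6)/2 = -90.2/2 = -45.1000

(-6.9500, -45.1000)


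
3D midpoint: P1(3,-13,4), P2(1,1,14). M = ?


Mx = (3+1)/2 = 2.0000
My = (-13+1)/2 = -6.0000
Mz = (4+14)/2 = 9.0000

M = (2.0000, -6.0000, 9.0000)


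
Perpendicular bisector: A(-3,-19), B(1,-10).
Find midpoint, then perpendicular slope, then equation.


Midpoint = (-1, -14.5)
Slope of AB = dy/dx = 9/4 = 2.2500
Perp slope = -dx/dy = -4/9 = -0.4444
b = My - (perp slope)*Mx = -14.5 + (4*(-1))/9 = -14.5 - 0.4444 = -14.9444

y = -0.4444x - 14.9444


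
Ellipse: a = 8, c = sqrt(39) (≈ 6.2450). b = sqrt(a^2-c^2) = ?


b^2 = 8^2 - (sqrt(39))^2 = 64 - 39 = 25
b = sqrt(25) = 5

b = 5


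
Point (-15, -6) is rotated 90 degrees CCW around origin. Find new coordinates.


cos(90) = 0, sin(90) = 1
x' = -15*0 + 6*1 = 6
y' = -15*1 - 6*0 = -15

(6, -15)


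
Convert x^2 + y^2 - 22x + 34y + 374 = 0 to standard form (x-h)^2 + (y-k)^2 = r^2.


h = -D/2 = 22/2 = 11
k = -E/2 = -34/2 = -17
r^2 = h^2 + k^2 - F = 121 + 289 - 374 = 36
r = 6

Center (11, -17), radius = 6


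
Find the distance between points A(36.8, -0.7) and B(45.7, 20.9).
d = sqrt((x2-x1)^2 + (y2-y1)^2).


dx = 45.7 - 36.8 = 8.9
dy = 20.9 + 0.7 = 21.6
d = sqrt(79.21 + 466.56) = sqrt(545.77) = 23.3617

23.3617


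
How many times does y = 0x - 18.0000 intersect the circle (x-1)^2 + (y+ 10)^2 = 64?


Substitute y = 0x - 18.0000: (x-1)^2 + (0x- 18.0000+ 10)^2 = 64
Expand to Ax^2 + Bx + C = 0, where b-k = -8
A = 1+m^2 = 1
B = 2(m(b-k) - h) = 2(0*(-8) - 1) = -2
C = h^2 + (b-k)^2 - r^2 = 1 + 64 - 64 = 1
disc = B^2-4AC = 4.0000 - 4.0000 = 0
disc = 0

1 intersection point (tangent)


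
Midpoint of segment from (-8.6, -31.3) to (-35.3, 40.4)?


Mx = (-8.6 - 35.3)/2 = -43.9/2 = -21.9500
My = (-31.3 + 40.4)/2 = 9.1/2 = 4.5500

(-21.9500, 4.5500)


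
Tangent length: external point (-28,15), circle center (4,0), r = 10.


d = sqrt((-28-4)^2 + (15-0)^2) = sqrt(1024+225) = 35.3412
L = sqrt(1249.0000 - 100) = sqrt(1149.0000) = 33.8969

33.8969


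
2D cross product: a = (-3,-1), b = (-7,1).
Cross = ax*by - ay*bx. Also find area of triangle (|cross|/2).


cross = -3*1 + 1*(-7) = -3 - 7 = -10
Triangle area = |-10|/2 = 10/2 = 5.0000

cross = -10, triangle area = 5.0000


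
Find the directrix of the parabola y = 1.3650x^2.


a = 1.3650
1/(4a) = 0.1832
directrix: y = -0.1832 = -0.1832

y = -0.1832


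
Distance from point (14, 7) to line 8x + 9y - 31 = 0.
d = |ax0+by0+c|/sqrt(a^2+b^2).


|8*14 + 9*7 - 31| = |144| = 144
sqrt(64 + 81) = sqrt(145) = 12.0416
d = 144/sqrt(145) = 11.9585

11.9585


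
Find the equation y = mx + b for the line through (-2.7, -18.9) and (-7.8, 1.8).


m = (20.7)/(-5.1) = -4.0588
b = y1 - m*x1 = -18.9 - (20.7*(-2.7))/(-5.1) = -18.9 - 10.9588 = -29.8588

y = -4.0588x - 29.8588


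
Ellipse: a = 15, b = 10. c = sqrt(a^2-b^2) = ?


c^2 = 15^2 - 10^2 = 225 - 100 = 125
c = sqrt(125) = 11.1803

c = 11.1803


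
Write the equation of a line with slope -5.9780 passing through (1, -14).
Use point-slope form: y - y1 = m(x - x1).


y + 14 = -5.9780(x - 1)
y = -5.9780x - 14 + 5.9780*1
y = -5.9780x - 8.0220

y = -5.9780x - 8.0220


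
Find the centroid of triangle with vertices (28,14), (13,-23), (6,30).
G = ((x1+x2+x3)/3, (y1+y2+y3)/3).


Gx = (28+13+6)/3 = 47/3 = 15.6667
Gy = (14- 23+30)/3 = 21/3 = 7.0000

G = (15.6667, 7.0000)


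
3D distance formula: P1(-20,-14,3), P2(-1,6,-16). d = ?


dx=19, dy=20, dz=-19
d = sqrt(361+400+361) = sqrt(1122) = 33.4963

33.4963


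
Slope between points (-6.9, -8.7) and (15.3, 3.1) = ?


dy = 3.1 + 8.7 = 11.8
dx = 15.3 + 6.9 = 22.2
m = 11.8/22.2 = 0.5315

m = 0.5315


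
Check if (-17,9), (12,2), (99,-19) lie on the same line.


-17*(2+ 19) + 12*(-19-9) + 99*(9-2)
= -357 - 336 + 693 = 0

Yes, collinear (determinant = 0)


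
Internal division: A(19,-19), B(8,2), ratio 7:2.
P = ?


Px = (7*8 + 2*19)/9 = 94/9 = 10.4444
Py = (7*2 + 2*(-19))/9 = -24/9 = -2.6667

P = (10.4444, -2.6667)


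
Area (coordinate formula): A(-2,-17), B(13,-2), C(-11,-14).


-2*(-2+ 14) = -24
13*(-14+ 17) = 39
-11*(-17+ 2) = 165
sum = 180
Area = |180|/2 = 90.0000

90.0000 sq units


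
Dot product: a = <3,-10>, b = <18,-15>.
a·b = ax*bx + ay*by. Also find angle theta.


a·b = 3*18 - 10*(-15) = 54 + 150 = 204
|a| = sqrt(9+100) = 10.4403
|b| = sqrt(324+225) = 23.4307
cos(theta) = 204/(sqrt(109)*sqrt(549)) = 204/sqrt(59841) = 0.833932
theta = arccos(204/sqrt(59841)) = 33.4952 degrees

a·b = 204, theta = 33.4952 deg


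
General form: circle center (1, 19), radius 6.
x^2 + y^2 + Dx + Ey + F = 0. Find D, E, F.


(x-1)^2 + (y-19)^2 = 6^2
D = -2h = -2, E = -2k = -38
F = h^2+k^2-r^2 = 1+361-36 = 326

D = -2, E = -38, F = 326


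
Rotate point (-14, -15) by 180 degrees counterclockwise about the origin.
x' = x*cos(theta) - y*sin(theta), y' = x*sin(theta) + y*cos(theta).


cos(180) = -1, sin(180) = 0
x' = -14*(-1) + 15*0 = 14
y' = -14*0 - 15*(-1) = 15

(14, 15)


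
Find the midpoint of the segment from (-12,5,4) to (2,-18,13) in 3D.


Mx = (-12+2)/2 = -5.0000
My = (5- 18)/2 = -6.5000
Mz = (4+13)/2 = 8.5000

M = (-5.0000, -6.5000, 8.5000)


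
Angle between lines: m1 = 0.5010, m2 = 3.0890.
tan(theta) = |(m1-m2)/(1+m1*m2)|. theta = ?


m1-m2 = -2.588
1+m1*m2 = 2.547589
tan(theta) = |-2.588/2.547589| = 1.015862
theta = arctan(|-2.588/2.547589|) = 45.4508 degrees (acute angle)

45.4508 degrees


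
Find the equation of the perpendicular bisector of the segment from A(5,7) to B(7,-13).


Midpoint = (6, -3)
Slope of AB = dy/dx = -20/2 = -10.0000
Perp slope = -dx/dy = 2/20 = 0.1000
b = My - (perp slope)*Mx = -3 + (2*6)/(-20) = -3 - 0.6000 = -3.6000

y = 0.1000x - 3.6000


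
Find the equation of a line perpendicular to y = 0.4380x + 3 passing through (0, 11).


Perpendicular slope = -1/m1 = -1/0.4380 = -2.2831
b2 = y0 - m2*x0 = 11 + 0/0.4380 = 11 + 0 = 11.0000

y = -2.2831x + 11.0000


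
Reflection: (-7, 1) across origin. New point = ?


Reflection rule for origin: (-x, -y)
(-7, 1) -> (7, -1)

(7, -1)


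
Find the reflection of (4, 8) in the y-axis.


Reflection rule for y-axis: (-x, y)
(4, 8) -> (-4, 8)

(-4, 8)


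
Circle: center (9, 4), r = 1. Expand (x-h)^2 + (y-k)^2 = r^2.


(x-9)^2 + (y-4)^2 = 1^2
D = -2h = -18, E = -2k = -8
F = h^2+k^2-r^2 = 81+16-1 = 96

x^2 + y^2 - 18x - 8y + 96 = 0


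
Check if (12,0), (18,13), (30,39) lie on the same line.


12*(13-39) + 18*(39-0) + 30*(0-13)
= -312 + 702 - 390 = 0

Yes, collinear (determinant = 0)


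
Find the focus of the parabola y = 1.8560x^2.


a = 1.8560
4a = 7.4240
focus = (0, 1/7.4240) = (0, 0.1347)

Focus = (0, 0.1347)


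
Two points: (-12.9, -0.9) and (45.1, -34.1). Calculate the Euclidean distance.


dx = 45.1 + 12.9 = 58.0
dy = -34.1 + 0.9 = -33.2
d = sqrt(3364.0 + 1102.24) = sqrt(4466.24) = 66.8299

66.8299


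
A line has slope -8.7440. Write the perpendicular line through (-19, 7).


Perpendicular slope = -1/m1 = -1/(-8.7440) = 0.1144
b2 = y0 - m2*x0 = 7 - 19/(-8.7440) = 7 + 2.1729 = 9.1729

y = 0.1144x + 9.1729
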